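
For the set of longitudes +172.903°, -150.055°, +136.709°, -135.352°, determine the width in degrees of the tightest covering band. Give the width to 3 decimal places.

87.939°

Sort the longitudes: -150.055°, -135.352°, +136.709°, +172.903°.
Eastward gaps between consecutive values (wrapping around): 14.703°, 272.061°, 36.194°, 37.042°.
Largest gap = 272.061° ⇒ minimal covering band is its complement: 360° − 272.061° = 87.939°.
Band runs from +136.709° eastward to -135.352°, crossing the antimeridian.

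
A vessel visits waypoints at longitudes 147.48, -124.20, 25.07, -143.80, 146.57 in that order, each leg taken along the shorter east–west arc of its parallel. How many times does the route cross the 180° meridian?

Leg 1: +147.48° → -124.20°, shortest Δλ = 88.32° (east) — crosses 180°.
Leg 2: -124.20° → +25.07°, shortest Δλ = 149.27° (east) — does not cross 180°.
Leg 3: +25.07° → -143.80°, shortest Δλ = -168.87° (west) — does not cross 180°.
Leg 4: -143.80° → +146.57°, shortest Δλ = -69.63° (west) — crosses 180°.
Total crossings: 2.

2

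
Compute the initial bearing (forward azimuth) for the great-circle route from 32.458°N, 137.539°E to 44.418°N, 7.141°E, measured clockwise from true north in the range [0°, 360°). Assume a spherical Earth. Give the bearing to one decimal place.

Δλ = 7.141 − 137.539 = -130.398°.
θ = atan2( sin Δλ · cos φ₂ , cos φ₁ · sin φ₂ − sin φ₁ · cos φ₂ · cos Δλ )
  = atan2(-0.54395, 0.83899) = -32.957° → normalised to [0°, 360°): 327.043°.

327.0°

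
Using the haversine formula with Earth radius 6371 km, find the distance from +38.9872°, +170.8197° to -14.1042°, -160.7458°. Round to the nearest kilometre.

Δλ = -160.7458 − 170.8197 = -331.5655°; wrapped into (−180°, 180°]: 28.4345°.
Δφ = -14.1042 − 38.9872 = -53.0914°.
a = sin²(Δφ/2) + cos φ₁ · cos φ₂ · sin²(Δλ/2) = 0.245202.
c = 2·atan2(√a, √(1−a)) = 1.03608 rad → d = 6371·c ≈ 6600.87 km.

6601 km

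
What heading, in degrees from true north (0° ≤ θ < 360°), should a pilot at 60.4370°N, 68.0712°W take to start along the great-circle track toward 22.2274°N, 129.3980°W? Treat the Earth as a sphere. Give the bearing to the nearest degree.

Δλ = -129.3980 − -68.0712 = -61.3268°.
θ = atan2( sin Δλ · cos φ₂ , cos φ₁ · sin φ₂ − sin φ₁ · cos φ₂ · cos Δλ )
  = atan2(-0.81217, -0.19970) = -103.814° → normalised to [0°, 360°): 256.186°.

256°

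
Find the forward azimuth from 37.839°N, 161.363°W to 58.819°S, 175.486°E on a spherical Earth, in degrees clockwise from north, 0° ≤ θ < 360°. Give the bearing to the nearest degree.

192°

Δλ = 175.486 − -161.363 = 336.849°; wrapped into (−180°, 180°]: -23.151°.
θ = atan2( sin Δλ · cos φ₂ , cos φ₁ · sin φ₂ − sin φ₁ · cos φ₂ · cos Δλ )
  = atan2(-0.20355, -0.96768) = -168.121° → normalised to [0°, 360°): 191.879°.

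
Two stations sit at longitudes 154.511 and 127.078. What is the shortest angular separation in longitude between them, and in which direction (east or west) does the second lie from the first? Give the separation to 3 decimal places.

Raw difference: 127.078 − 154.511 = -27.433°.
Normalise into (−180°, 180°]: -27.433° stays -27.433°.
Negative ⇒ the second point lies to the west; separation 27.433°.

27.433° west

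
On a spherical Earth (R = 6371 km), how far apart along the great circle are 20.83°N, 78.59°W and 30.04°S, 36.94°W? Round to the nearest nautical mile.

3888 nmi

Δλ = -36.94 − -78.59 = 41.65°.
Δφ = -30.04 − 20.83 = -50.87°.
a = sin²(Δφ/2) + cos φ₁ · cos φ₂ · sin²(Δλ/2) = 0.286721.
c = 2·atan2(√a, √(1−a)) = 1.13011 rad → d = 6371·c ≈ 7199.95 km ≈ 3887.66 nmi.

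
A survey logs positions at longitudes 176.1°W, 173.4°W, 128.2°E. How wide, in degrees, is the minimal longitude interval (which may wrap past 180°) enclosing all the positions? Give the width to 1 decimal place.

58.4°

Sort the longitudes: -176.1°, -173.4°, +128.2°.
Eastward gaps between consecutive values (wrapping around): 2.7°, 301.6°, 55.7°.
Largest gap = 301.6° ⇒ minimal covering band is its complement: 360° − 301.6° = 58.4°.
Band runs from +128.2° eastward to -173.4°, crossing the antimeridian.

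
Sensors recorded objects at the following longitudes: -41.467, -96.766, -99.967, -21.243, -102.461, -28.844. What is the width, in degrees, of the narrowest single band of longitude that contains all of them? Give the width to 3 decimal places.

81.218°

Sort the longitudes: -102.461°, -99.967°, -96.766°, -41.467°, -28.844°, -21.243°.
Eastward gaps between consecutive values (wrapping around): 2.494°, 3.201°, 55.299°, 12.623°, 7.601°, 278.782°.
Largest gap = 278.782° ⇒ minimal covering band is its complement: 360° − 278.782° = 81.218°.
Band runs from -102.461° eastward to -21.243°.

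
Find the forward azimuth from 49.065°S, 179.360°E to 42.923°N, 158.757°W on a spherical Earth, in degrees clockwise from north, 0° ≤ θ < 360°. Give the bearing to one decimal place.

Δλ = -158.757 − 179.360 = -338.117°; wrapped into (−180°, 180°]: 21.883°.
θ = atan2( sin Δλ · cos φ₂ , cos φ₁ · sin φ₂ − sin φ₁ · cos φ₂ · cos Δλ )
  = atan2(0.27293, 0.95954) = 15.878° → normalised to [0°, 360°): 15.878°.

15.9°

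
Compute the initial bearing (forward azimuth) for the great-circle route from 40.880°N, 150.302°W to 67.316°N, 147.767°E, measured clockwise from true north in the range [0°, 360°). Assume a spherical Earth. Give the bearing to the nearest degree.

330°

Δλ = 147.767 − -150.302 = 298.069°; wrapped into (−180°, 180°]: -61.931°.
θ = atan2( sin Δλ · cos φ₂ , cos φ₁ · sin φ₂ − sin φ₁ · cos φ₂ · cos Δλ )
  = atan2(-0.34029, 0.57883) = -30.451° → normalised to [0°, 360°): 329.549°.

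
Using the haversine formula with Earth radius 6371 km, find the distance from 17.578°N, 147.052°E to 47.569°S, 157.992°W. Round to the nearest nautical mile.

Δλ = -157.992 − 147.052 = -305.044°; wrapped into (−180°, 180°]: 54.956°.
Δφ = -47.569 − 17.578 = -65.147°.
a = sin²(Δφ/2) + cos φ₁ · cos φ₂ · sin²(Δλ/2) = 0.426789.
c = 2·atan2(√a, √(1−a)) = 1.42385 rad → d = 6371·c ≈ 9071.33 km ≈ 4898.12 nmi.

4898 nmi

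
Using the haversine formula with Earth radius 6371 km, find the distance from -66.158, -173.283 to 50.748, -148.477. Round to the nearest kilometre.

Δλ = -148.477 − -173.283 = 24.806°.
Δφ = 50.748 − -66.158 = 116.906°.
a = sin²(Δφ/2) + cos φ₁ · cos φ₂ · sin²(Δλ/2) = 0.738063.
c = 2·atan2(√a, √(1−a)) = 2.06704 rad → d = 6371·c ≈ 13169.12 km.

13169 km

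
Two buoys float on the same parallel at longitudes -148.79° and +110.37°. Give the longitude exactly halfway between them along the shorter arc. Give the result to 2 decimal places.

Signed shortest Δλ from -148.79° to +110.37° is -100.84°.
Midpoint longitude = -148.79° + (-100.84°)/2 = -148.79° − 50.42° = -199.21°.
Normalise into (−180°, 180°]: +160.79°.
(The naïve average (-148.79 + +110.37)/2 = -19.21° is on the wrong side of the globe.)

+160.79°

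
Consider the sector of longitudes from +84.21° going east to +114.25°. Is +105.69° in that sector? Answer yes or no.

Band width going east from +84.21° to +114.25°: ((114.25 − 84.21) mod 360) = 30.04°.
Offset of +105.69° east of the west edge: ((105.69 − 84.21) mod 360) = 21.48°.
21.48° ≤ 30.04° ⇒ inside.

Yes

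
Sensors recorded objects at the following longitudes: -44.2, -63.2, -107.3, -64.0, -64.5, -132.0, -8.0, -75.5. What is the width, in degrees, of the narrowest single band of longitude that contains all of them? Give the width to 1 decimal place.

124.0°

Sort the longitudes: -132.0°, -107.3°, -75.5°, -64.5°, -64.0°, -63.2°, -44.2°, -8.0°.
Eastward gaps between consecutive values (wrapping around): 24.7°, 31.8°, 11.0°, 0.5°, 0.8°, 19.0°, 36.2°, 236.0°.
Largest gap = 236.0° ⇒ minimal covering band is its complement: 360° − 236.0° = 124.0°.
Band runs from -132.0° eastward to -8.0°.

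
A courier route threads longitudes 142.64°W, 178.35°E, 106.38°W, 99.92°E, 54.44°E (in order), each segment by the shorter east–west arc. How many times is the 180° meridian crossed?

3

Leg 1: -142.64° → +178.35°, shortest Δλ = -39.01° (west) — crosses 180°.
Leg 2: +178.35° → -106.38°, shortest Δλ = 75.27° (east) — crosses 180°.
Leg 3: -106.38° → +99.92°, shortest Δλ = -153.7° (west) — crosses 180°.
Leg 4: +99.92° → +54.44°, shortest Δλ = -45.48° (west) — does not cross 180°.
Total crossings: 3.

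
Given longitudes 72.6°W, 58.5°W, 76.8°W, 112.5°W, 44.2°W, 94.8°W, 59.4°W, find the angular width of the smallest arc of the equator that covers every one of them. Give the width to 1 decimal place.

68.3°

Sort the longitudes: -112.5°, -94.8°, -76.8°, -72.6°, -59.4°, -58.5°, -44.2°.
Eastward gaps between consecutive values (wrapping around): 17.7°, 18.0°, 4.2°, 13.2°, 0.9°, 14.3°, 291.7°.
Largest gap = 291.7° ⇒ minimal covering band is its complement: 360° − 291.7° = 68.3°.
Band runs from -112.5° eastward to -44.2°.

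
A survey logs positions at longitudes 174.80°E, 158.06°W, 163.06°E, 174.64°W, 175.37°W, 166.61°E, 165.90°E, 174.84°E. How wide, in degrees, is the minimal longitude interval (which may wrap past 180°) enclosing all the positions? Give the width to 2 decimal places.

Sort the longitudes: -175.37°, -174.64°, -158.06°, +163.06°, +165.90°, +166.61°, +174.80°, +174.84°.
Eastward gaps between consecutive values (wrapping around): 0.73°, 16.58°, 321.12°, 2.84°, 0.71°, 8.19°, 0.04°, 9.79°.
Largest gap = 321.12° ⇒ minimal covering band is its complement: 360° − 321.12° = 38.88°.
Band runs from +163.06° eastward to -158.06°, crossing the antimeridian.

38.88°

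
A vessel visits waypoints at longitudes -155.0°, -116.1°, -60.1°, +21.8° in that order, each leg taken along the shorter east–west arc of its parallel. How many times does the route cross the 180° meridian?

Leg 1: -155.0° → -116.1°, shortest Δλ = 38.9° (east) — does not cross 180°.
Leg 2: -116.1° → -60.1°, shortest Δλ = 56.0° (east) — does not cross 180°.
Leg 3: -60.1° → +21.8°, shortest Δλ = 81.9° (east) — does not cross 180°.
Total crossings: 0.

0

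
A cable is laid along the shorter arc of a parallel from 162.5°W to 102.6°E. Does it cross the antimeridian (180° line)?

Yes

Naïve |102.6 − -162.5| = 265.1° > 180°, so the shorter arc goes the other way round — across 180°.
Signed shortest Δλ = ((102.6 − -162.5 + 180) mod 360) − 180 = -94.9°.
Going west by 94.9° from -162.5° passes through 180° before reaching +102.6°.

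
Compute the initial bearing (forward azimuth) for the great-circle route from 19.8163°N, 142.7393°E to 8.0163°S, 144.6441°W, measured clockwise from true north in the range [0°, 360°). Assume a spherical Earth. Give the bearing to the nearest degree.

Δλ = -144.6441 − 142.7393 = -287.3834°; wrapped into (−180°, 180°]: 72.6166°.
θ = atan2( sin Δλ · cos φ₂ , cos φ₁ · sin φ₂ − sin φ₁ · cos φ₂ · cos Δλ )
  = atan2(0.94500, -0.23149) = 103.764° → normalised to [0°, 360°): 103.764°.

104°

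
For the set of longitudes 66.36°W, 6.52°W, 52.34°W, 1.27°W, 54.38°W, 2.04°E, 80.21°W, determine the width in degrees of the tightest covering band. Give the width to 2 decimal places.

Sort the longitudes: -80.21°, -66.36°, -54.38°, -52.34°, -6.52°, -1.27°, +2.04°.
Eastward gaps between consecutive values (wrapping around): 13.85°, 11.98°, 2.04°, 45.82°, 5.25°, 3.31°, 277.75°.
Largest gap = 277.75° ⇒ minimal covering band is its complement: 360° − 277.75° = 82.25°.
Band runs from -80.21° eastward to +2.04°.

82.25°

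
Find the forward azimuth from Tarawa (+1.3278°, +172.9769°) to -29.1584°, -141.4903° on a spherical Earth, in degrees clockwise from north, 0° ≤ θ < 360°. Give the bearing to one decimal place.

128.8°

Δλ = -141.4903 − 172.9769 = -314.4672°; wrapped into (−180°, 180°]: 45.5328°.
θ = atan2( sin Δλ · cos φ₂ , cos φ₁ · sin φ₂ − sin φ₁ · cos φ₂ · cos Δλ )
  = atan2(0.62321, -0.50127) = 128.811° → normalised to [0°, 360°): 128.811°.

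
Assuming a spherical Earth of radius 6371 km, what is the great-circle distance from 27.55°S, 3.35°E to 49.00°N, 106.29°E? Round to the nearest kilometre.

Δλ = 106.29 − 3.35 = 102.94°.
Δφ = 49.00 − -27.55 = 76.55°.
a = sin²(Δφ/2) + cos φ₁ · cos φ₂ · sin²(Δλ/2) = 0.739662.
c = 2·atan2(√a, √(1−a)) = 2.07068 rad → d = 6371·c ≈ 13192.30 km.

13192 km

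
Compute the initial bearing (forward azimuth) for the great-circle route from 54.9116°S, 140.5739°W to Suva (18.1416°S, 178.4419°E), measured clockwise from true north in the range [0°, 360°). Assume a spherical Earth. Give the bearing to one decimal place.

303.2°

Δλ = 178.4419 − -140.5739 = 319.0158°; wrapped into (−180°, 180°]: -40.9842°.
θ = atan2( sin Δλ · cos φ₂ , cos φ₁ · sin φ₂ − sin φ₁ · cos φ₂ · cos Δλ )
  = atan2(-0.62325, 0.40801) = -56.789° → normalised to [0°, 360°): 303.211°.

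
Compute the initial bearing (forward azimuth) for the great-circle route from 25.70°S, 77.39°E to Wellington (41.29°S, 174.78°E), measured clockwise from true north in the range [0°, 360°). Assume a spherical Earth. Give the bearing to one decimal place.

130.5°

Δλ = 174.78 − 77.39 = 97.39°.
θ = atan2( sin Δλ · cos φ₂ , cos φ₁ · sin φ₂ − sin φ₁ · cos φ₂ · cos Δλ )
  = atan2(0.74514, -0.63650) = 130.504° → normalised to [0°, 360°): 130.504°.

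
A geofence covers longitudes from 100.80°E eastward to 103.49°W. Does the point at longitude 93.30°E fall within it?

Band width going east from +100.80° to -103.49°: ((-103.49 − 100.80) mod 360) = 155.71°.
Offset of +93.30° east of the west edge: ((93.30 − 100.80) mod 360) = 352.50°.
352.50° > 155.71° ⇒ outside.

No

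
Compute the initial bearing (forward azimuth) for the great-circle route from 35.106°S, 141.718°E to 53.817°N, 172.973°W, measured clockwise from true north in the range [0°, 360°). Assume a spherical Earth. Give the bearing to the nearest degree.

Δλ = -172.973 − 141.718 = -314.691°; wrapped into (−180°, 180°]: 45.309°.
θ = atan2( sin Δλ · cos φ₂ , cos φ₁ · sin φ₂ − sin φ₁ · cos φ₂ · cos Δλ )
  = atan2(0.41970, 0.89908) = 25.023° → normalised to [0°, 360°): 25.023°.

25°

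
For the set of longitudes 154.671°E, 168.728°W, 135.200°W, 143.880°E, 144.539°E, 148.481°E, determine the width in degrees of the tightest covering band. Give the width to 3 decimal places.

80.920°

Sort the longitudes: -168.728°, -135.200°, +143.880°, +144.539°, +148.481°, +154.671°.
Eastward gaps between consecutive values (wrapping around): 33.528°, 279.080°, 0.659°, 3.942°, 6.190°, 36.601°.
Largest gap = 279.080° ⇒ minimal covering band is its complement: 360° − 279.080° = 80.920°.
Band runs from +143.880° eastward to -135.200°, crossing the antimeridian.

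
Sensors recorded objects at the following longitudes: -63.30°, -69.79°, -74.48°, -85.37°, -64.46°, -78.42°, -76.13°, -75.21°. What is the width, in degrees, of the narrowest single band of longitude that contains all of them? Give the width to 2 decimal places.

Sort the longitudes: -85.37°, -78.42°, -76.13°, -75.21°, -74.48°, -69.79°, -64.46°, -63.30°.
Eastward gaps between consecutive values (wrapping around): 6.95°, 2.29°, 0.92°, 0.73°, 4.69°, 5.33°, 1.16°, 337.93°.
Largest gap = 337.93° ⇒ minimal covering band is its complement: 360° − 337.93° = 22.07°.
Band runs from -85.37° eastward to -63.30°.

22.07°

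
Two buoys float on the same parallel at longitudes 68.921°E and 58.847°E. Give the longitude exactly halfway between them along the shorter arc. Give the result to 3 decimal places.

Signed shortest Δλ from +68.921° to +58.847° is -10.074°.
Midpoint longitude = +68.921° + (-10.074°)/2 = +68.921° − 5.037° = +63.884°.

63.884°E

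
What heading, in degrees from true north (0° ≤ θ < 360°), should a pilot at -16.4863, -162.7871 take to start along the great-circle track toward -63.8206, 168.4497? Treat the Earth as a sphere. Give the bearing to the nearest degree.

Δλ = 168.4497 − -162.7871 = 331.2368°; wrapped into (−180°, 180°]: -28.7632°.
θ = atan2( sin Δλ · cos φ₂ , cos φ₁ · sin φ₂ − sin φ₁ · cos φ₂ · cos Δλ )
  = atan2(-0.21229, -0.75077) = -164.211° → normalised to [0°, 360°): 195.789°.

196°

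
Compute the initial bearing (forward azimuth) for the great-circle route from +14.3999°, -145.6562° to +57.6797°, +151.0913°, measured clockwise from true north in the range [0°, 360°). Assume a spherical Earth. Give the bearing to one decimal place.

327.8°

Δλ = 151.0913 − -145.6562 = 296.7475°; wrapped into (−180°, 180°]: -63.2525°.
θ = atan2( sin Δλ · cos φ₂ , cos φ₁ · sin φ₂ − sin φ₁ · cos φ₂ · cos Δλ )
  = atan2(-0.47744, 0.75868) = -32.182° → normalised to [0°, 360°): 327.818°.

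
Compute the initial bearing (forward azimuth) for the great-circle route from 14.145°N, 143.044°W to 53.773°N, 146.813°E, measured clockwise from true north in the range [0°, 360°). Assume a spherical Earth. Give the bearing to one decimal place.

Δλ = 146.813 − -143.044 = 289.857°; wrapped into (−180°, 180°]: -70.143°.
θ = atan2( sin Δλ · cos φ₂ , cos φ₁ · sin φ₂ − sin φ₁ · cos φ₂ · cos Δλ )
  = atan2(-0.55585, 0.73317) = -37.167° → normalised to [0°, 360°): 322.833°.

322.8°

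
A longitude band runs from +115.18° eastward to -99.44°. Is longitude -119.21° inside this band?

Yes

Band width going east from +115.18° to -99.44°: ((-99.44 − 115.18) mod 360) = 145.38°.
Offset of -119.21° east of the west edge: ((-119.21 − 115.18) mod 360) = 125.61°.
125.61° ≤ 145.38° ⇒ inside.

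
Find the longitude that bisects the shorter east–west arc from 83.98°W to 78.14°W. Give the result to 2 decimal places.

Signed shortest Δλ from -83.98° to -78.14° is +5.84°.
Midpoint longitude = -83.98° + (+5.84°)/2 = -83.98° + 2.92° = -81.06°.

81.06°W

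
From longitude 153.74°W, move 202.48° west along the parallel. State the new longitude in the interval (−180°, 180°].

Start at -153.74°; shift −202.48° → -356.22°.
-356.22° lies outside (−180°, 180°]; add 360° → +3.78°.

3.78°E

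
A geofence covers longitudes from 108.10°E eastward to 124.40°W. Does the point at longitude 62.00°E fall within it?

Band width going east from +108.10° to -124.40°: ((-124.40 − 108.10) mod 360) = 127.50°.
Offset of +62.00° east of the west edge: ((62.00 − 108.10) mod 360) = 313.90°.
313.90° > 127.50° ⇒ outside.

No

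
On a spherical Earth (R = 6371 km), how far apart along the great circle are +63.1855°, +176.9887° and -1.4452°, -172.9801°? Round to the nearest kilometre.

Δλ = -172.9801 − 176.9887 = -349.9688°; wrapped into (−180°, 180°]: 10.0312°.
Δφ = -1.4452 − 63.1855 = -64.6307°.
a = sin²(Δφ/2) + cos φ₁ · cos φ₂ · sin²(Δλ/2) = 0.289221.
c = 2·atan2(√a, √(1−a)) = 1.13563 rad → d = 6371·c ≈ 7235.13 km.

7235 km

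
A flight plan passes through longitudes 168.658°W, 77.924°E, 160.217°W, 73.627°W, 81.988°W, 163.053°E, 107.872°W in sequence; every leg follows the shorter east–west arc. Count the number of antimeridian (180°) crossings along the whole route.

4

Leg 1: -168.658° → +77.924°, shortest Δλ = -113.418° (west) — crosses 180°.
Leg 2: +77.924° → -160.217°, shortest Δλ = 121.859° (east) — crosses 180°.
Leg 3: -160.217° → -73.627°, shortest Δλ = 86.59° (east) — does not cross 180°.
Leg 4: -73.627° → -81.988°, shortest Δλ = -8.361° (west) — does not cross 180°.
Leg 5: -81.988° → +163.053°, shortest Δλ = -114.959° (west) — crosses 180°.
Leg 6: +163.053° → -107.872°, shortest Δλ = 89.075° (east) — crosses 180°.
Total crossings: 4.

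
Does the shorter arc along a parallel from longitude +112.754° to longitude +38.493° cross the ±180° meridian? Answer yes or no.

Signed shortest Δλ = ((38.493 − 112.754 + 180) mod 360) − 180 = -74.261°.
Going west by 74.261° from +112.754° reaches +38.493° without touching 180°.

No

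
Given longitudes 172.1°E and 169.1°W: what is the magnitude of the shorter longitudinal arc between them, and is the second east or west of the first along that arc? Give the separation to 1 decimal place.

Raw difference: -169.1 − 172.1 = -341.2°.
Normalise into (−180°, 180°]: -341.2° + 360° = 18.8°.
Positive ⇒ the second point lies to the east; separation 18.8°.

18.8° east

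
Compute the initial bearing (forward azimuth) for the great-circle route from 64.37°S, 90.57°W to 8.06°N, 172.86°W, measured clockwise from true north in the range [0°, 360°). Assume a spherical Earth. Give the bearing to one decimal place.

Δλ = -172.86 − -90.57 = -82.29°.
θ = atan2( sin Δλ · cos φ₂ , cos φ₁ · sin φ₂ − sin φ₁ · cos φ₂ · cos Δλ )
  = atan2(-0.98117, 0.18041) = -79.581° → normalised to [0°, 360°): 280.419°.

280.4°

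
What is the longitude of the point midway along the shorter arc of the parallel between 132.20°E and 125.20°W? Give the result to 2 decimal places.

176.50°W

Signed shortest Δλ from +132.20° to -125.20° is +102.60°.
Midpoint longitude = +132.20° + (+102.60°)/2 = +132.20° + 51.30° = +183.50°.
Normalise into (−180°, 180°]: -176.50°.
(The naïve average (+132.20 + -125.20)/2 = 3.5° is on the wrong side of the globe.)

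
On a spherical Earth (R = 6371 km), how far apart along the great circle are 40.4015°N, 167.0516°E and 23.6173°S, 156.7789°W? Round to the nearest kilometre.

Δλ = -156.7789 − 167.0516 = -323.8305°; wrapped into (−180°, 180°]: 36.1695°.
Δφ = -23.6173 − 40.4015 = -64.0188°.
a = sin²(Δφ/2) + cos φ₁ · cos φ₂ · sin²(Δλ/2) = 0.348198.
c = 2·atan2(√a, √(1−a)) = 1.26232 rad → d = 6371·c ≈ 8042.26 km.

8042 km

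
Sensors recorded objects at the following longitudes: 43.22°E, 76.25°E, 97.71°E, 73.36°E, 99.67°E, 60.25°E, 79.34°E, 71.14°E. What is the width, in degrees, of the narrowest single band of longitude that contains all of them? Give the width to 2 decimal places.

Sort the longitudes: +43.22°, +60.25°, +71.14°, +73.36°, +76.25°, +79.34°, +97.71°, +99.67°.
Eastward gaps between consecutive values (wrapping around): 17.03°, 10.89°, 2.22°, 2.89°, 3.09°, 18.37°, 1.96°, 303.55°.
Largest gap = 303.55° ⇒ minimal covering band is its complement: 360° − 303.55° = 56.45°.
Band runs from +43.22° eastward to +99.67°.

56.45°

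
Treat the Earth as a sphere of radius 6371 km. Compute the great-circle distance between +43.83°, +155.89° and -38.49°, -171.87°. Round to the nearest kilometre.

Δλ = -171.87 − 155.89 = -327.76°; wrapped into (−180°, 180°]: 32.24°.
Δφ = -38.49 − 43.83 = -82.32°.
a = sin²(Δφ/2) + cos φ₁ · cos φ₂ · sin²(Δλ/2) = 0.476708.
c = 2·atan2(√a, √(1−a)) = 1.52420 rad → d = 6371·c ≈ 9710.66 km.

9711 km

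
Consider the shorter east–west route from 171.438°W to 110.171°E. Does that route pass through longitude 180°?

Naïve |110.171 − -171.438| = 281.609° > 180°, so the shorter arc goes the other way round — across 180°.
Signed shortest Δλ = ((110.171 − -171.438 + 180) mod 360) − 180 = -78.391°.
Going west by 78.391° from -171.438° passes through 180° before reaching +110.171°.

Yes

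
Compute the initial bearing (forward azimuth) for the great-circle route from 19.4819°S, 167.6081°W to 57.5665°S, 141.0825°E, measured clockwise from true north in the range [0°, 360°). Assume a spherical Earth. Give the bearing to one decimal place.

211.5°

Δλ = 141.0825 − -167.6081 = 308.6906°; wrapped into (−180°, 180°]: -51.3094°.
θ = atan2( sin Δλ · cos φ₂ , cos φ₁ · sin φ₂ − sin φ₁ · cos φ₂ · cos Δλ )
  = atan2(-0.41862, -0.68388) = -148.528° → normalised to [0°, 360°): 211.472°.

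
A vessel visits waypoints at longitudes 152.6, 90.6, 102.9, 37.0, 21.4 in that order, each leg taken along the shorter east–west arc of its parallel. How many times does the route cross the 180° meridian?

0

Leg 1: +152.6° → +90.6°, shortest Δλ = -62.0° (west) — does not cross 180°.
Leg 2: +90.6° → +102.9°, shortest Δλ = 12.3° (east) — does not cross 180°.
Leg 3: +102.9° → +37.0°, shortest Δλ = -65.9° (west) — does not cross 180°.
Leg 4: +37.0° → +21.4°, shortest Δλ = -15.6° (west) — does not cross 180°.
Total crossings: 0.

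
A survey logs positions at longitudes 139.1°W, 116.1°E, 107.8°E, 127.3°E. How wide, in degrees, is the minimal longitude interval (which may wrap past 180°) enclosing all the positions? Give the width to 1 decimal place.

113.1°

Sort the longitudes: -139.1°, +107.8°, +116.1°, +127.3°.
Eastward gaps between consecutive values (wrapping around): 246.9°, 8.3°, 11.2°, 93.6°.
Largest gap = 246.9° ⇒ minimal covering band is its complement: 360° − 246.9° = 113.1°.
Band runs from +107.8° eastward to -139.1°, crossing the antimeridian.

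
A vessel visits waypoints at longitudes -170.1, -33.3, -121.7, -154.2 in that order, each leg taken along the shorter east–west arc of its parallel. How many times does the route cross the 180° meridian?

0

Leg 1: -170.1° → -33.3°, shortest Δλ = 136.8° (east) — does not cross 180°.
Leg 2: -33.3° → -121.7°, shortest Δλ = -88.4° (west) — does not cross 180°.
Leg 3: -121.7° → -154.2°, shortest Δλ = -32.5° (west) — does not cross 180°.
Total crossings: 0.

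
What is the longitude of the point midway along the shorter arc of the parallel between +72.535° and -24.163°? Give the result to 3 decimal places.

+24.186°

Signed shortest Δλ from +72.535° to -24.163° is -96.698°.
Midpoint longitude = +72.535° + (-96.698°)/2 = +72.535° − 48.349° = +24.186°.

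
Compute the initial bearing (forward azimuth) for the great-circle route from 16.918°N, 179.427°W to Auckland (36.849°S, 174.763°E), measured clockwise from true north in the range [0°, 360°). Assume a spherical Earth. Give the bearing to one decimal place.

185.7°

Δλ = 174.763 − -179.427 = 354.190°; wrapped into (−180°, 180°]: -5.810°.
θ = atan2( sin Δλ · cos φ₂ , cos φ₁ · sin φ₂ − sin φ₁ · cos φ₂ · cos Δλ )
  = atan2(-0.08101, -0.80542) = -174.257° → normalised to [0°, 360°): 185.743°.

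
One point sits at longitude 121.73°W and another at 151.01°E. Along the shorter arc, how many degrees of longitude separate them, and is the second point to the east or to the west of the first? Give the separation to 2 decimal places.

87.26° west

Raw difference: 151.01 − -121.73 = 272.74°.
Normalise into (−180°, 180°]: 272.74° − 360° = -87.26°.
Negative ⇒ the second point lies to the west; separation 87.26°.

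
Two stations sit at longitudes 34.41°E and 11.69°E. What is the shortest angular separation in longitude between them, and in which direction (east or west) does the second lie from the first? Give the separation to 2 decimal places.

Raw difference: 11.69 − 34.41 = -22.72°.
Normalise into (−180°, 180°]: -22.72° stays -22.72°.
Negative ⇒ the second point lies to the west; separation 22.72°.

22.72° west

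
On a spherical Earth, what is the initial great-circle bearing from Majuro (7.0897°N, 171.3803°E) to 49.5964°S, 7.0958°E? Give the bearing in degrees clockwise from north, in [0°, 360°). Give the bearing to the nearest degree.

Δλ = 7.0958 − 171.3803 = -164.2845°.
θ = atan2( sin Δλ · cos φ₂ , cos φ₁ · sin φ₂ − sin φ₁ · cos φ₂ · cos Δλ )
  = atan2(-0.17556, -0.67867) = -165.496° → normalised to [0°, 360°): 194.504°.

195°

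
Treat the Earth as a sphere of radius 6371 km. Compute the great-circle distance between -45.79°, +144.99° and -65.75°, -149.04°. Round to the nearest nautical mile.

Δλ = -149.04 − 144.99 = -294.03°; wrapped into (−180°, 180°]: 65.97°.
Δφ = -65.75 − -45.79 = -19.96°.
a = sin²(Δφ/2) + cos φ₁ · cos φ₂ · sin²(Δλ/2) = 0.114918.
c = 2·atan2(√a, √(1−a)) = 0.69170 rad → d = 6371·c ≈ 4406.82 km ≈ 2379.49 nmi.

2379 nmi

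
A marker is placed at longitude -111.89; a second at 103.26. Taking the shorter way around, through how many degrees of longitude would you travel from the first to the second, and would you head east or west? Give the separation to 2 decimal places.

Raw difference: 103.26 − -111.89 = 215.15°.
Normalise into (−180°, 180°]: 215.15° − 360° = -144.85°.
Negative ⇒ the second point lies to the west; separation 144.85°.

144.85° west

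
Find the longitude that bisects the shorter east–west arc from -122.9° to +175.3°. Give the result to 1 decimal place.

-153.8°

Signed shortest Δλ from -122.9° to +175.3° is -61.8°.
Midpoint longitude = -122.9° + (-61.8°)/2 = -122.9° − 30.9° = -153.8°.
(The naïve average (-122.9 + +175.3)/2 = 26.2° is on the wrong side of the globe.)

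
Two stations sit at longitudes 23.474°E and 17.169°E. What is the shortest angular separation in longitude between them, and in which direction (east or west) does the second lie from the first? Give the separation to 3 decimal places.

Raw difference: 17.169 − 23.474 = -6.305°.
Normalise into (−180°, 180°]: -6.305° stays -6.305°.
Negative ⇒ the second point lies to the west; separation 6.305°.

6.305° west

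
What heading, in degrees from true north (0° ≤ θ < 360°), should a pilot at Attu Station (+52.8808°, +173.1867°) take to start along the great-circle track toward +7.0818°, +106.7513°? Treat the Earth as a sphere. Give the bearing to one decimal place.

Δλ = 106.7513 − 173.1867 = -66.4354°.
θ = atan2( sin Δλ · cos φ₂ , cos φ₁ · sin φ₂ − sin φ₁ · cos φ₂ · cos Δλ )
  = atan2(-0.90962, -0.24195) = -104.895° → normalised to [0°, 360°): 255.105°.

255.1°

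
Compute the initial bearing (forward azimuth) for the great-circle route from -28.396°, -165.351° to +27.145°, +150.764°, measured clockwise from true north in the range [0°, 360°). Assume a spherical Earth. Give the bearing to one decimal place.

318.9°

Δλ = 150.764 − -165.351 = 316.115°; wrapped into (−180°, 180°]: -43.885°.
θ = atan2( sin Δλ · cos φ₂ , cos φ₁ · sin φ₂ − sin φ₁ · cos φ₂ · cos Δλ )
  = atan2(-0.61686, 0.70635) = -41.131° → normalised to [0°, 360°): 318.869°.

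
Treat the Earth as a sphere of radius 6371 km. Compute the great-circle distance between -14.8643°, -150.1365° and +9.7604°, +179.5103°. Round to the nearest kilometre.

4323 km

Δλ = 179.5103 − -150.1365 = 329.6468°; wrapped into (−180°, 180°]: -30.3532°.
Δφ = 9.7604 − -14.8643 = 24.6247°.
a = sin²(Δφ/2) + cos φ₁ · cos φ₂ · sin²(Δλ/2) = 0.110756.
c = 2·atan2(√a, √(1−a)) = 0.67854 rad → d = 6371·c ≈ 4323.00 km.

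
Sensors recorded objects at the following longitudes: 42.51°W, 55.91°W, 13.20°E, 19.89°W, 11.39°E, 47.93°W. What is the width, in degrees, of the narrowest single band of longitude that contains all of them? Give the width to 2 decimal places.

Sort the longitudes: -55.91°, -47.93°, -42.51°, -19.89°, +11.39°, +13.20°.
Eastward gaps between consecutive values (wrapping around): 7.98°, 5.42°, 22.62°, 31.28°, 1.81°, 290.89°.
Largest gap = 290.89° ⇒ minimal covering band is its complement: 360° − 290.89° = 69.11°.
Band runs from -55.91° eastward to +13.20°.

69.11°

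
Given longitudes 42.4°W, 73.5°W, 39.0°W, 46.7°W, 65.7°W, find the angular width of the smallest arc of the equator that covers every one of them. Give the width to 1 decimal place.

Sort the longitudes: -73.5°, -65.7°, -46.7°, -42.4°, -39.0°.
Eastward gaps between consecutive values (wrapping around): 7.8°, 19.0°, 4.3°, 3.4°, 325.5°.
Largest gap = 325.5° ⇒ minimal covering band is its complement: 360° − 325.5° = 34.5°.
Band runs from -73.5° eastward to -39.0°.

34.5°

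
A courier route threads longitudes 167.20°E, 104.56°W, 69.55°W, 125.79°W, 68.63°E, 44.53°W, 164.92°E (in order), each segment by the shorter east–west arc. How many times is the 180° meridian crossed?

3

Leg 1: +167.20° → -104.56°, shortest Δλ = 88.24° (east) — crosses 180°.
Leg 2: -104.56° → -69.55°, shortest Δλ = 35.01° (east) — does not cross 180°.
Leg 3: -69.55° → -125.79°, shortest Δλ = -56.24° (west) — does not cross 180°.
Leg 4: -125.79° → +68.63°, shortest Δλ = -165.58° (west) — crosses 180°.
Leg 5: +68.63° → -44.53°, shortest Δλ = -113.16° (west) — does not cross 180°.
Leg 6: -44.53° → +164.92°, shortest Δλ = -150.55° (west) — crosses 180°.
Total crossings: 3.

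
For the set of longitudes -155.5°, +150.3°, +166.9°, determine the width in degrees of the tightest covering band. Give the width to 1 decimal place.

Sort the longitudes: -155.5°, +150.3°, +166.9°.
Eastward gaps between consecutive values (wrapping around): 305.8°, 16.6°, 37.6°.
Largest gap = 305.8° ⇒ minimal covering band is its complement: 360° − 305.8° = 54.2°.
Band runs from +150.3° eastward to -155.5°, crossing the antimeridian.

54.2°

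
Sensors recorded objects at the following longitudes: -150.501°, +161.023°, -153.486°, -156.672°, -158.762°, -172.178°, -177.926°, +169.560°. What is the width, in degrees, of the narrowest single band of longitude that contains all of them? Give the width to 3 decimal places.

48.476°

Sort the longitudes: -177.926°, -172.178°, -158.762°, -156.672°, -153.486°, -150.501°, +161.023°, +169.560°.
Eastward gaps between consecutive values (wrapping around): 5.748°, 13.416°, 2.090°, 3.186°, 2.985°, 311.524°, 8.537°, 12.514°.
Largest gap = 311.524° ⇒ minimal covering band is its complement: 360° − 311.524° = 48.476°.
Band runs from +161.023° eastward to -150.501°, crossing the antimeridian.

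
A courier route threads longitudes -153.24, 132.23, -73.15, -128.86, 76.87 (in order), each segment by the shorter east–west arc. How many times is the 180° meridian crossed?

Leg 1: -153.24° → +132.23°, shortest Δλ = -74.53° (west) — crosses 180°.
Leg 2: +132.23° → -73.15°, shortest Δλ = 154.62° (east) — crosses 180°.
Leg 3: -73.15° → -128.86°, shortest Δλ = -55.71° (west) — does not cross 180°.
Leg 4: -128.86° → +76.87°, shortest Δλ = -154.27° (west) — crosses 180°.
Total crossings: 3.

3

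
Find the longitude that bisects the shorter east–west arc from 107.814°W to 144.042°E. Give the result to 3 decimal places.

161.886°W

Signed shortest Δλ from -107.814° to +144.042° is -108.144°.
Midpoint longitude = -107.814° + (-108.144°)/2 = -107.814° − 54.072° = -161.886°.
(The naïve average (-107.814 + +144.042)/2 = 18.114° is on the wrong side of the globe.)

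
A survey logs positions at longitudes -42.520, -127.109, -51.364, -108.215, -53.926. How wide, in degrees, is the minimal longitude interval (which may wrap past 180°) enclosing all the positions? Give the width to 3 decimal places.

84.589°

Sort the longitudes: -127.109°, -108.215°, -53.926°, -51.364°, -42.520°.
Eastward gaps between consecutive values (wrapping around): 18.894°, 54.289°, 2.562°, 8.844°, 275.411°.
Largest gap = 275.411° ⇒ minimal covering band is its complement: 360° − 275.411° = 84.589°.
Band runs from -127.109° eastward to -42.520°.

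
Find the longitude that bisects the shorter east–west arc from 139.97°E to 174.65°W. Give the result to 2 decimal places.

Signed shortest Δλ from +139.97° to -174.65° is +45.38°.
Midpoint longitude = +139.97° + (+45.38°)/2 = +139.97° + 22.69° = +162.66°.
(The naïve average (+139.97 + -174.65)/2 = -17.34° is on the wrong side of the globe.)

162.66°E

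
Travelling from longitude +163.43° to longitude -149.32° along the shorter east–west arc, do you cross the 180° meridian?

Yes

Naïve |-149.32 − 163.43| = 312.75° > 180°, so the shorter arc goes the other way round — across 180°.
Signed shortest Δλ = ((-149.32 − 163.43 + 180) mod 360) − 180 = 47.25°.
Going east by 47.25° from +163.43° passes through 180° before reaching -149.32°.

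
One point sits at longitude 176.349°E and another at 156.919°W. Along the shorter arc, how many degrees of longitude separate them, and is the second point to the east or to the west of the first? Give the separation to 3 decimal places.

Raw difference: -156.919 − 176.349 = -333.268°.
Normalise into (−180°, 180°]: -333.268° + 360° = 26.732°.
Positive ⇒ the second point lies to the east; separation 26.732°.

26.732° east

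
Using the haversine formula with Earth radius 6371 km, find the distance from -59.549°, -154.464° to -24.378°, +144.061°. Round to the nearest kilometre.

Δλ = 144.061 − -154.464 = 298.525°; wrapped into (−180°, 180°]: -61.475°.
Δφ = -24.378 − -59.549 = 35.171°.
a = sin²(Δφ/2) + cos φ₁ · cos φ₂ · sin²(Δλ/2) = 0.211869.
c = 2·atan2(√a, √(1−a)) = 0.95665 rad → d = 6371·c ≈ 6094.81 km.

6095 km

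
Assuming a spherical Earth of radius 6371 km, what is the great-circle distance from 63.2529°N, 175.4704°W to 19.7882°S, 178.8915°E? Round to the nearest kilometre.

Δλ = 178.8915 − -175.4704 = 354.3619°; wrapped into (−180°, 180°]: -5.6381°.
Δφ = -19.7882 − 63.2529 = -83.0411°.
a = sin²(Δφ/2) + cos φ₁ · cos φ₂ · sin²(Δλ/2) = 0.440446.
c = 2·atan2(√a, √(1−a)) = 1.45140 rad → d = 6371·c ≈ 9246.90 km.

9247 km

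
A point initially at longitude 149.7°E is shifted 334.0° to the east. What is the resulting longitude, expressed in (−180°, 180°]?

123.7°E

Start at +149.7°; shift +334.0° → +483.7°.
+483.7° lies outside (−180°, 180°]; subtract 360° → +123.7°.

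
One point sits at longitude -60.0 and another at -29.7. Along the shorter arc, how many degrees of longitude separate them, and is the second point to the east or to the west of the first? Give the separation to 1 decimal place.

Raw difference: -29.7 − -60.0 = 30.3°.
Normalise into (−180°, 180°]: 30.3° stays 30.3°.
Positive ⇒ the second point lies to the east; separation 30.3°.

30.3° east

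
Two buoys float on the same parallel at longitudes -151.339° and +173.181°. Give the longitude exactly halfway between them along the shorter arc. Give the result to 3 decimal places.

-169.079°

Signed shortest Δλ from -151.339° to +173.181° is -35.480°.
Midpoint longitude = -151.339° + (-35.480°)/2 = -151.339° − 17.740° = -169.079°.
(The naïve average (-151.339 + +173.181)/2 = 10.921° is on the wrong side of the globe.)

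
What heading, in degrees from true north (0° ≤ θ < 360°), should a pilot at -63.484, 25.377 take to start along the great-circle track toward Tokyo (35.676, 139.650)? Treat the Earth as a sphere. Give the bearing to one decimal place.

93.0°

Δλ = 139.650 − 25.377 = 114.273°.
θ = atan2( sin Δλ · cos φ₂ , cos φ₁ · sin φ₂ − sin φ₁ · cos φ₂ · cos Δλ )
  = atan2(0.74052, -0.03844) = 92.972° → normalised to [0°, 360°): 92.972°.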